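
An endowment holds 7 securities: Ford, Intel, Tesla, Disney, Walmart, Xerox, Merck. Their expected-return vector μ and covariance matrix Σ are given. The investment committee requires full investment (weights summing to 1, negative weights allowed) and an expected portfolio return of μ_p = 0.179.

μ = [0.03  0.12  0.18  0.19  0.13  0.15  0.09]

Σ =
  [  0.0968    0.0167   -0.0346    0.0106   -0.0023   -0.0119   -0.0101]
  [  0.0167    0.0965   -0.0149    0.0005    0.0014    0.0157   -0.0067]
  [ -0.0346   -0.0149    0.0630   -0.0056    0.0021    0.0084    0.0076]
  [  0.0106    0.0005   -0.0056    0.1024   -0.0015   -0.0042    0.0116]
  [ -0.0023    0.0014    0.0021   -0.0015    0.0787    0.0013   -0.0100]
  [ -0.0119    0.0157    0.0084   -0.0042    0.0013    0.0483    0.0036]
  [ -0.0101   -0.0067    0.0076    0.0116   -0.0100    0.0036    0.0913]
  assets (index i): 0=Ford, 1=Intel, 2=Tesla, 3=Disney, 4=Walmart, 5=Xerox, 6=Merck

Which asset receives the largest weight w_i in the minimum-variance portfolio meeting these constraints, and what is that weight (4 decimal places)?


u=Σ⁻¹μ = [1.6712  1.1314  3.7211  1.9216  1.6749  2.5662  0.7820]
v=Σ⁻¹𝟙 = [20.9465  8.3172  25.8465  8.6240  13.7968  18.1930  11.4270]
a=μᵀu=1.893846  b=𝟙ᵀu=13.468359  c=𝟙ᵀv=107.151020  D=ac−b²=21.530777
λ₁=(c·0.179−b)/D = (107.151020·0.179−13.468359)/21.530777 = 0.265279
λ₂=(a−b·0.179)/D = (1.893846−13.468359·0.179)/21.530777 = -0.024012
w* = 0.265279·u + -0.024012·v:
  w_0 = 0.265279·1.6712 + -0.024012·20.9465 = -0.0596  (Ford)
  w_1 = 0.265279·1.1314 + -0.024012·8.3172 = 0.1004  (Intel)
  w_2 = 0.265279·3.7211 + -0.024012·25.8465 = 0.3665  (Tesla)
  w_3 = 0.265279·1.9216 + -0.024012·8.6240 = 0.3027  (Disney)
  w_4 = 0.265279·1.6749 + -0.024012·13.7968 = 0.1130  (Walmart)
  w_5 = 0.265279·2.5662 + -0.024012·18.1930 = 0.2439  (Xerox)
  w_6 = 0.265279·0.7820 + -0.024012·11.4270 = -0.0669  (Merck)
Σw_i=1.0000  μᵀw=0.1790
σ²=wᵀΣw=λ₁·μ_p+λ₂ = 0.265279·0.179 + -0.024012 = 0.023473 ≈ 0.0235

Tesla (0.3665)


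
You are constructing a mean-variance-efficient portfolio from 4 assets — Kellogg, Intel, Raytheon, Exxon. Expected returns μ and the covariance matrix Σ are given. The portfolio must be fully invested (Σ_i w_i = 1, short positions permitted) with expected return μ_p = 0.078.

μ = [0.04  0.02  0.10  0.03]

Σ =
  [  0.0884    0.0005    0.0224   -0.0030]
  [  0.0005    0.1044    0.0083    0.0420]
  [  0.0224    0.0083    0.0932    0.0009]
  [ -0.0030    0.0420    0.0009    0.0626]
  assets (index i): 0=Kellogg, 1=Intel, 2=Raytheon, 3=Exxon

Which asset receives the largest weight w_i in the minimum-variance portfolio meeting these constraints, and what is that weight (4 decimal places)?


Raytheon (0.6580)

u=Σ⁻¹μ = [0.2116  -0.1123  1.0268  0.5500]
v=Σ⁻¹𝟙 = [9.7578  3.1916  7.9632  14.1862]
a=μᵀu=0.125397  b=𝟙ᵀu=1.676048  c=𝟙ᵀv=35.098809  D=ac−b²=1.592132
λ₁=(c·0.078−b)/D = (35.098809·0.078−1.676048)/1.592132 = 0.666816
λ₂=(a−b·0.078)/D = (0.125397−1.676048·0.078)/1.592132 = -0.003351
w* = 0.666816·u + -0.003351·v:
  w_0 = 0.666816·0.2116 + -0.003351·9.7578 = 0.1084  (Kellogg)
  w_1 = 0.666816·-0.1123 + -0.003351·3.1916 = -0.0856  (Intel)
  w_2 = 0.666816·1.0268 + -0.003351·7.9632 = 0.6580  (Raytheon)
  w_3 = 0.666816·0.5500 + -0.003351·14.1862 = 0.3192  (Exxon)
Σw_i=1.0000  μᵀw=0.0780
σ²=wᵀΣw=λ₁·μ_p+λ₂ = 0.666816·0.078 + -0.003351 = 0.048661 ≈ 0.0487


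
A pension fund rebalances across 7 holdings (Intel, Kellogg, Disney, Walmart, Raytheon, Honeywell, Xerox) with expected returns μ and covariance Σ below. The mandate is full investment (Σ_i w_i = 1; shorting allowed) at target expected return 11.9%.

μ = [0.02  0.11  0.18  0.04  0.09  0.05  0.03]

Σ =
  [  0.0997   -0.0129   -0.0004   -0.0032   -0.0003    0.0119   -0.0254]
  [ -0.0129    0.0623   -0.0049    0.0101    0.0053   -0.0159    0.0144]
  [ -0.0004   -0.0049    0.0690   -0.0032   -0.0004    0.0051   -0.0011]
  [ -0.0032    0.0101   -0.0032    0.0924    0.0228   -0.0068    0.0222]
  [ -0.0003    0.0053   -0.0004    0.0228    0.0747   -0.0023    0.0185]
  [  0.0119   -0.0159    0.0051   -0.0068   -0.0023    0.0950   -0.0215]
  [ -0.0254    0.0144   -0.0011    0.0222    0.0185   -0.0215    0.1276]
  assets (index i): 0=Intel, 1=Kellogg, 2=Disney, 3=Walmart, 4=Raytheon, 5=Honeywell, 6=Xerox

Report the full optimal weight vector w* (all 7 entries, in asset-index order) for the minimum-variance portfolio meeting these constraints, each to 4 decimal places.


0.0629  0.2936  0.3686  0.0153  0.1437  0.1041  0.0119

u=Σ⁻¹μ = [0.4212  2.1361  2.7200  0.0890  1.0508  0.7296  0.0564]
v=Σ⁻¹𝟙 = [13.3686  19.8665  15.4398  6.5749  8.4642  13.9161  8.3630]
a=μᵀu=0.869316  b=𝟙ᵀu=7.203320  c=𝟙ᵀv=85.993092  D=ac−b²=22.867330
λ₁=(c·0.119−b)/D = (85.993092·0.119−7.203320)/22.867330 = 0.132497
λ₂=(a−b·0.119)/D = (0.869316−7.203320·0.119)/22.867330 = 0.000530
w* = 0.132497·u + 0.000530·v:
  w_0 = 0.132497·0.4212 + 0.000530·13.3686 = 0.0629  (Intel)
  w_1 = 0.132497·2.1361 + 0.000530·19.8665 = 0.2936  (Kellogg)
  w_2 = 0.132497·2.7200 + 0.000530·15.4398 = 0.3686  (Disney)
  w_3 = 0.132497·0.0890 + 0.000530·6.5749 = 0.0153  (Walmart)
  w_4 = 0.132497·1.0508 + 0.000530·8.4642 = 0.1437  (Raytheon)
  w_5 = 0.132497·0.7296 + 0.000530·13.9161 = 0.1041  (Honeywell)
  w_6 = 0.132497·0.0564 + 0.000530·8.3630 = 0.0119  (Xerox)
Σw_i=1.0000  μᵀw=0.1190
σ²=wᵀΣw=λ₁·μ_p+λ₂ = 0.132497·0.119 + 0.000530 = 0.016297 ≈ 0.0163


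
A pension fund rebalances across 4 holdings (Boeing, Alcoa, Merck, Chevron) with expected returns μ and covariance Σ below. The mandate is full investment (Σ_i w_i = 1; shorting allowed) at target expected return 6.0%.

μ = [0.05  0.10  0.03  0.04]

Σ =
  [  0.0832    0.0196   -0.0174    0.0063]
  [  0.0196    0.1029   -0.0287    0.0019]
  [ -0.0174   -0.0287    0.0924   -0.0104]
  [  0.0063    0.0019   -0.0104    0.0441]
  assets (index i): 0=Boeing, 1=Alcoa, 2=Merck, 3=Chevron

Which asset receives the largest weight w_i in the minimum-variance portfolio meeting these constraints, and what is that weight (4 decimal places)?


Alcoa (0.3539)

u=Σ⁻¹μ = [0.4448  1.1101  0.8658  0.9998]
v=Σ⁻¹𝟙 = [11.2631  12.5998  19.6897  25.1673]
a=μᵀu=0.199217  b=𝟙ᵀu=3.420520  c=𝟙ᵀv=68.719933  D=ac−b²=1.990255
λ₁=(c·0.060−b)/D = (68.719933·0.060−3.420520)/1.990255 = 0.353058
λ₂=(a−b·0.060)/D = (0.199217−3.420520·0.060)/1.990255 = -0.003022
w* = 0.353058·u + -0.003022·v:
  w_0 = 0.353058·0.4448 + -0.003022·11.2631 = 0.1230  (Boeing)
  w_1 = 0.353058·1.1101 + -0.003022·12.5998 = 0.3539  (Alcoa)
  w_2 = 0.353058·0.8658 + -0.003022·19.6897 = 0.2462  (Merck)
  w_3 = 0.353058·0.9998 + -0.003022·25.1673 = 0.2770  (Chevron)
Σw_i=1.0000  μᵀw=0.0600
σ²=wᵀΣw=λ₁·μ_p+λ₂ = 0.353058·0.060 + -0.003022 = 0.018162 ≈ 0.0182


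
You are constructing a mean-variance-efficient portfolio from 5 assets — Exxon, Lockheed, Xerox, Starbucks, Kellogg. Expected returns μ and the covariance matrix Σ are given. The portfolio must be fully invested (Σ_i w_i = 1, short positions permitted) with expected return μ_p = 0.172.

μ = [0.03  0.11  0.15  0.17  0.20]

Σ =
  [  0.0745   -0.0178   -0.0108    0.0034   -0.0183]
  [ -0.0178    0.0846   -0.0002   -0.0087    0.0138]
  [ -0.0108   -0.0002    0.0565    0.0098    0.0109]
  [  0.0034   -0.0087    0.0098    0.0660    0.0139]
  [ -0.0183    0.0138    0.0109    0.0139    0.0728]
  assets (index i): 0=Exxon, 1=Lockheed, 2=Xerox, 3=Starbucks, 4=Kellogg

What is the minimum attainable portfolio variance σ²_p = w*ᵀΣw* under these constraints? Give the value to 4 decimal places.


u=Σ⁻¹μ = [1.5152  1.4692  2.2026  1.9104  2.1551]
v=Σ⁻¹𝟙 = [22.1063  15.7655  17.8460  11.0127  11.5300]
a=μᵀu=1.293242  b=𝟙ᵀu=9.252452  c=𝟙ᵀv=78.260460  D=ac−b²=15.601832
λ₁=(c·0.172−b)/D = (78.260460·0.172−9.252452)/15.601832 = 0.269734
λ₂=(a−b·0.172)/D = (1.293242−9.252452·0.172)/15.601832 = -0.019112
w* = 0.269734·u + -0.019112·v:
  w_0 = 0.269734·1.5152 + -0.019112·22.1063 = -0.0138  (Exxon)
  w_1 = 0.269734·1.4692 + -0.019112·15.7655 = 0.0950  (Lockheed)
  w_2 = 0.269734·2.2026 + -0.019112·17.8460 = 0.2530  (Xerox)
  w_3 = 0.269734·1.9104 + -0.019112·11.0127 = 0.3048  (Starbucks)
  w_4 = 0.269734·2.1551 + -0.019112·11.5300 = 0.3609  (Kellogg)
Σw_i=1.0000  μᵀw=0.1720
σ²=wᵀΣw=λ₁·μ_p+λ₂ = 0.269734·0.172 + -0.019112 = 0.027282 ≈ 0.0273

0.0273


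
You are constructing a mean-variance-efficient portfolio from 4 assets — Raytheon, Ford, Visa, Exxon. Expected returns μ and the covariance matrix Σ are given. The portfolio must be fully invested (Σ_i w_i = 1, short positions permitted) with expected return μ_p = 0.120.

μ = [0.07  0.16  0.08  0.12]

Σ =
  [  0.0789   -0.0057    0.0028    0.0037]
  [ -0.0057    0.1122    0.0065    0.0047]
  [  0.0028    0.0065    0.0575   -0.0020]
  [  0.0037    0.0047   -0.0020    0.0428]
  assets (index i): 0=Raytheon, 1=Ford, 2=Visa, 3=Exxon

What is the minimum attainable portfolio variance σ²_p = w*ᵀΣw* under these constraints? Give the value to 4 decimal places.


p=Σ⁻¹μ = [0.8092  1.2807  1.2994  2.6539]
q=Σ⁻¹𝟙 = [11.5825  7.5964  16.7446  22.3115]
a=μᵀp=0.683970  b=𝟙ᵀp=6.043147  c=𝟙ᵀq=58.235019  D=ac−b²=3.311369
λ₁=(c·0.120−b)/D = (58.235019·0.120−6.043147)/3.311369 = 0.285397
λ₂=(a−b·0.120)/D = (0.683970−6.043147·0.120)/3.311369 = -0.012444
w* = 0.285397·p + -0.012444·q:
  w_0 = 0.285397·0.8092 + -0.012444·11.5825 = 0.0868  (Raytheon)
  w_1 = 0.285397·1.2807 + -0.012444·7.5964 = 0.2710  (Ford)
  w_2 = 0.285397·1.2994 + -0.012444·16.7446 = 0.1625  (Visa)
  w_3 = 0.285397·2.6539 + -0.012444·22.3115 = 0.4798  (Exxon)
Σw_i=1.0000  μᵀw=0.1200
σ²=wᵀΣw=λ₁·μ_p+λ₂ = 0.285397·0.120 + -0.012444 = 0.021803 ≈ 0.0218

0.0218


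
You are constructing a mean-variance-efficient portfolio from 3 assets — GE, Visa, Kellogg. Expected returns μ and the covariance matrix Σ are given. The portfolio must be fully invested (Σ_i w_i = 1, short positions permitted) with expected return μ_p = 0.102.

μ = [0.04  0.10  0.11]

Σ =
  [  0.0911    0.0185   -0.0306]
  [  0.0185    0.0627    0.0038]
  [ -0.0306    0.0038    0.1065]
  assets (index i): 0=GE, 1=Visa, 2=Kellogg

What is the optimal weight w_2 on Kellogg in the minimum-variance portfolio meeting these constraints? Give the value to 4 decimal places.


p=Σ⁻¹μ = [0.5451  1.3649  1.1408]
q=Σ⁻¹𝟙 = [12.9357  11.3624  12.7010]
a=μᵀp=0.283781  b=𝟙ᵀp=3.050783  c=𝟙ᵀq=36.999173  D=ac−b²=1.192401
λ₁=(c·0.102−b)/D = (36.999173·0.102−3.050783)/1.192401 = 0.606451
λ₂=(a−b·0.102)/D = (0.283781−3.050783·0.102)/1.192401 = -0.022978
w* = 0.606451·p + -0.022978·q:
  w_0 = 0.606451·0.5451 + -0.022978·12.9357 = 0.0333  (GE)
  w_1 = 0.606451·1.3649 + -0.022978·11.3624 = 0.5667  (Visa)
  w_2 = 0.606451·1.1408 + -0.022978·12.7010 = 0.4000  (Kellogg)
Σw_i=1.0000  μᵀw=0.1020
σ²=wᵀΣw=λ₁·μ_p+λ₂ = 0.606451·0.102 + -0.022978 = 0.038880 ≈ 0.0389

0.4000


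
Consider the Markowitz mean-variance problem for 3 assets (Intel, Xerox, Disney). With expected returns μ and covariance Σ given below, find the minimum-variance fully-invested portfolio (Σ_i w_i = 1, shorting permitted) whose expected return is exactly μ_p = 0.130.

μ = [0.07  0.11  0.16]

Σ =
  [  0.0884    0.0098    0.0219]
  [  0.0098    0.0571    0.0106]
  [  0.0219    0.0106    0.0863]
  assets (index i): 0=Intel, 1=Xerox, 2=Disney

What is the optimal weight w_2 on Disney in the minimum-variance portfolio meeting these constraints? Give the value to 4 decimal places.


p=Σ⁻¹μ = [0.2183  1.5914  1.6031]
q=Σ⁻¹𝟙 = [7.7433  14.7338  7.8128]
a=μᵀp=0.446833  b=𝟙ᵀp=3.412795  c=𝟙ᵀq=30.289896  D=ac−b²=1.887368
λ₁=(c·0.130−b)/D = (30.289896·0.130−3.412795)/1.887368 = 0.278107
λ₂=(a−b·0.130)/D = (0.446833−3.412795·0.130)/1.887368 = 0.001680
w* = 0.278107·p + 0.001680·q:
  w_0 = 0.278107·0.2183 + 0.001680·7.7433 = 0.0737  (Intel)
  w_1 = 0.278107·1.5914 + 0.001680·14.7338 = 0.4673  (Xerox)
  w_2 = 0.278107·1.6031 + 0.001680·7.8128 = 0.4590  (Disney)
Σw_i=1.0000  μᵀw=0.1300
σ²=wᵀΣw=λ₁·μ_p+λ₂ = 0.278107·0.130 + 0.001680 = 0.037834 ≈ 0.0378

0.4590


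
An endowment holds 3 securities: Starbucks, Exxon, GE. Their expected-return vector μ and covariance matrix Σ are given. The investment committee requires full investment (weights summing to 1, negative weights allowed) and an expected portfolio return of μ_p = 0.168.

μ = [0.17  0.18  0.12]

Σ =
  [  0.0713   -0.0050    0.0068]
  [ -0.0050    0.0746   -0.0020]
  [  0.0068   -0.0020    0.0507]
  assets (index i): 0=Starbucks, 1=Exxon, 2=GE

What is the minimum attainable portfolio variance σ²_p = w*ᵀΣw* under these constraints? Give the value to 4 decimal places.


g=Σ⁻¹μ = [2.3633  2.6290  2.1536]
h=Σ⁻¹𝟙 = [13.2959  14.7926  18.5241]
a=μᵀg=1.133407  b=𝟙ᵀg=7.145868  c=𝟙ᵀh=46.612638  D=ac−b²=1.767671
λ₁=(c·0.168−b)/D = (46.612638·0.168−7.145868)/1.767671 = 0.387547
λ₂=(a−b·0.168)/D = (1.133407−7.145868·0.168)/1.767671 = -0.037959
w* = 0.387547·g + -0.037959·h:
  w_0 = 0.387547·2.3633 + -0.037959·13.2959 = 0.4112  (Starbucks)
  w_1 = 0.387547·2.6290 + -0.037959·14.7926 = 0.4574  (Exxon)
  w_2 = 0.387547·2.1536 + -0.037959·18.5241 = 0.1315  (GE)
Σw_i=1.0000  μᵀw=0.1680
σ²=wᵀΣw=λ₁·μ_p+λ₂ = 0.387547·0.168 + -0.037959 = 0.027149 ≈ 0.0271

0.0271


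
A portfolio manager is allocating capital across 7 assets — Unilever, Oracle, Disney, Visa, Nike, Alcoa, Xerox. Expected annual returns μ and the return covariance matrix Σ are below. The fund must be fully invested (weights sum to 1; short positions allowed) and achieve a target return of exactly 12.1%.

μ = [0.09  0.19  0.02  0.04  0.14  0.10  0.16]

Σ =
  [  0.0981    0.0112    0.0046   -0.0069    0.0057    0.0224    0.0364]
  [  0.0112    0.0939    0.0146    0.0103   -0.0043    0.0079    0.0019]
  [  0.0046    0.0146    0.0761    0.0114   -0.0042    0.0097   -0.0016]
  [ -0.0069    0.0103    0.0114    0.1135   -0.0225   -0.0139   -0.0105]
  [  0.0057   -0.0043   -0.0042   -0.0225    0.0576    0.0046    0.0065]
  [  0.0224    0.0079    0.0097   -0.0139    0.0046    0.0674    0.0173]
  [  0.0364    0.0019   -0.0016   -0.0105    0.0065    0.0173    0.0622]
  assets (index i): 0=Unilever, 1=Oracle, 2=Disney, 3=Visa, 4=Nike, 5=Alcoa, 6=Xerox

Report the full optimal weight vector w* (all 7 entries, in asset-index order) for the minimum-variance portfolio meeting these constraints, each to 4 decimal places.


-0.0045  0.1427  0.0783  0.1618  0.2947  0.1221  0.2049

p=Σ⁻¹μ = [-0.4874  1.9963  -0.1496  1.0147  2.6700  0.8303  2.4541]
q=Σ⁻¹𝟙 = [1.7080  7.2861  9.6955  13.9771  21.6908  10.2531  12.3455]
a=μᵀp=1.222510  b=𝟙ᵀp=8.328375  c=𝟙ᵀq=76.956082  D=ac−b²=24.717769
λ₁=(c·0.121−b)/D = (76.956082·0.121−8.328375)/24.717769 = 0.039782
λ₂=(a−b·0.121)/D = (1.222510−8.328375·0.121)/24.717769 = 0.008689
w* = 0.039782·p + 0.008689·q:
  w_0 = 0.039782·-0.4874 + 0.008689·1.7080 = -0.0045  (Unilever)
  w_1 = 0.039782·1.9963 + 0.008689·7.2861 = 0.1427  (Oracle)
  w_2 = 0.039782·-0.1496 + 0.008689·9.6955 = 0.0783  (Disney)
  w_3 = 0.039782·1.0147 + 0.008689·13.9771 = 0.1618  (Visa)
  w_4 = 0.039782·2.6700 + 0.008689·21.6908 = 0.2947  (Nike)
  w_5 = 0.039782·0.8303 + 0.008689·10.2531 = 0.1221  (Alcoa)
  w_6 = 0.039782·2.4541 + 0.008689·12.3455 = 0.2049  (Xerox)
Σw_i=1.0000  μᵀw=0.1210
σ²=wᵀΣw=λ₁·μ_p+λ₂ = 0.039782·0.121 + 0.008689 = 0.013503 ≈ 0.0135


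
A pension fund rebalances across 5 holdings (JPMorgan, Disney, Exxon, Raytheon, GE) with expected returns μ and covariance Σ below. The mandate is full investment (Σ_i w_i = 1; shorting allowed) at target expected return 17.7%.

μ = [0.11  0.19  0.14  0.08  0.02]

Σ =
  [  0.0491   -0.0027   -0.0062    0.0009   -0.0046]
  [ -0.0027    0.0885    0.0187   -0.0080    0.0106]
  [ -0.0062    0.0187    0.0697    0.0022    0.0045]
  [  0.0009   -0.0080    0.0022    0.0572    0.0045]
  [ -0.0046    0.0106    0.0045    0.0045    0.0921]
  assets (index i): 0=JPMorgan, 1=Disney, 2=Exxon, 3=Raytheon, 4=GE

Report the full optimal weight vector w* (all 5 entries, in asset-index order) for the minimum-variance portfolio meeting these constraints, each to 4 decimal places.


0.3397  0.4950  0.2816  0.1414  -0.2577

x=Σ⁻¹μ = [2.5257  2.0255  1.6429  1.5827  -0.0474]
y=Σ⁻¹𝟙 = [23.0646  9.7665  12.6253  17.2585  9.4256]
a=μᵀx=1.018361  b=𝟙ᵀx=7.729474  c=𝟙ᵀy=72.140435  D=ac−b²=13.720265
λ₁=(c·0.177−b)/D = (72.140435·0.177−7.729474)/13.720265 = 0.367295
λ₂=(a−b·0.177)/D = (1.018361−7.729474·0.177)/13.720265 = -0.025492
w* = 0.367295·x + -0.025492·y:
  w_0 = 0.367295·2.5257 + -0.025492·23.0646 = 0.3397  (JPMorgan)
  w_1 = 0.367295·2.0255 + -0.025492·9.7665 = 0.4950  (Disney)
  w_2 = 0.367295·1.6429 + -0.025492·12.6253 = 0.2816  (Exxon)
  w_3 = 0.367295·1.5827 + -0.025492·17.2585 = 0.1414  (Raytheon)
  w_4 = 0.367295·-0.0474 + -0.025492·9.4256 = -0.2577  (GE)
Σw_i=1.0000  μᵀw=0.1770
σ²=wᵀΣw=λ₁·μ_p+λ₂ = 0.367295·0.177 + -0.025492 = 0.039519 ≈ 0.0395


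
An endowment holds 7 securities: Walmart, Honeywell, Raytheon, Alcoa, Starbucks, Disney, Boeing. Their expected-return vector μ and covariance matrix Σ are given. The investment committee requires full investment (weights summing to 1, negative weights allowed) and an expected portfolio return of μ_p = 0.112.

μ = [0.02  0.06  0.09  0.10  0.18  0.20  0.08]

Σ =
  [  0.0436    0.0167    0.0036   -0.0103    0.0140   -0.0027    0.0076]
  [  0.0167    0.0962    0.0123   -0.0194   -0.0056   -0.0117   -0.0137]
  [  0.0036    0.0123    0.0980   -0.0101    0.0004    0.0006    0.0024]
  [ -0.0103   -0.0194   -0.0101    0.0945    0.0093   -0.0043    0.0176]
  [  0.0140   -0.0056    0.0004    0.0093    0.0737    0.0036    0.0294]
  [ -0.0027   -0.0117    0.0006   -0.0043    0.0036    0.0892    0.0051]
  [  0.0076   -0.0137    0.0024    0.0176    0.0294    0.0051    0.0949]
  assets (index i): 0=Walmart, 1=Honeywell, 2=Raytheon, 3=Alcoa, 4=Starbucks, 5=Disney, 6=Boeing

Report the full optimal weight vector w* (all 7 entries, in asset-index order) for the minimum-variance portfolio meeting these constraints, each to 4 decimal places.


0.1555  0.1504  0.1166  0.1818  0.1446  0.2090  0.0420

x=Σ⁻¹μ = [-0.3979  1.2480  0.8826  1.2511  2.3574  2.3563  -0.0563]
y=Σ⁻¹𝟙 = [19.2703  11.6112  9.3697  15.1422  6.1822  13.4493  4.9871]
a=μᵀx=1.162551  b=𝟙ᵀx=7.641211  c=𝟙ᵀy=80.012178  D=ac−b²=34.630166
λ₁=(c·0.112−b)/D = (80.012178·0.112−7.641211)/34.630166 = 0.038121
λ₂=(a−b·0.112)/D = (1.162551−7.641211·0.112)/34.630166 = 0.008857
w* = 0.038121·x + 0.008857·y:
  w_0 = 0.038121·-0.3979 + 0.008857·19.2703 = 0.1555  (Walmart)
  w_1 = 0.038121·1.2480 + 0.008857·11.6112 = 0.1504  (Honeywell)
  w_2 = 0.038121·0.8826 + 0.008857·9.3697 = 0.1166  (Raytheon)
  w_3 = 0.038121·1.2511 + 0.008857·15.1422 = 0.1818  (Alcoa)
  w_4 = 0.038121·2.3574 + 0.008857·6.1822 = 0.1446  (Starbucks)
  w_5 = 0.038121·2.3563 + 0.008857·13.4493 = 0.2090  (Disney)
  w_6 = 0.038121·-0.0563 + 0.008857·4.9871 = 0.0420  (Boeing)
Σw_i=1.0000  μᵀw=0.1120
σ²=wᵀΣw=λ₁·μ_p+λ₂ = 0.038121·0.112 + 0.008857 = 0.013127 ≈ 0.0131


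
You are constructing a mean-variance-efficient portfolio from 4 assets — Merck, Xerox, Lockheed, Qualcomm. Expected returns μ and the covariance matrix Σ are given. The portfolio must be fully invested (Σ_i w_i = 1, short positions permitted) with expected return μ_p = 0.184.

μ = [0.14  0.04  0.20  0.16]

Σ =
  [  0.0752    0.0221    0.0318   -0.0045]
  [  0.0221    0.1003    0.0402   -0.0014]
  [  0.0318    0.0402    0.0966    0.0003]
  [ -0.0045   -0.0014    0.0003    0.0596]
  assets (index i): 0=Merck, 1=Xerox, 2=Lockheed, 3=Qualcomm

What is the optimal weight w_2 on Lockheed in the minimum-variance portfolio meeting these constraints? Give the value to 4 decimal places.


g=Σ⁻¹μ = [1.4270  -0.6182  1.8493  2.7685]
h=Σ⁻¹𝟙 = [10.7769  6.1662  4.1832  17.7160]
a=μᵀg=0.987870  b=𝟙ᵀg=5.426619  c=𝟙ᵀh=38.842303  D=ac−b²=8.922957
λ₁=(c·0.184−b)/D = (38.842303·0.184−5.426619)/8.922957 = 0.192802
λ₂=(a−b·0.184)/D = (0.987870−5.426619·0.184)/8.922957 = -0.001191
w* = 0.192802·g + -0.001191·h:
  w_0 = 0.192802·1.4270 + -0.001191·10.7769 = 0.2623  (Merck)
  w_1 = 0.192802·-0.6182 + -0.001191·6.1662 = -0.1265  (Xerox)
  w_2 = 0.192802·1.8493 + -0.001191·4.1832 = 0.3516  (Lockheed)
  w_3 = 0.192802·2.7685 + -0.001191·17.7160 = 0.5127  (Qualcomm)
Σw_i=1.0000  μᵀw=0.1840
σ²=wᵀΣw=λ₁·μ_p+λ₂ = 0.192802·0.184 + -0.001191 = 0.034285 ≈ 0.0343

0.3516


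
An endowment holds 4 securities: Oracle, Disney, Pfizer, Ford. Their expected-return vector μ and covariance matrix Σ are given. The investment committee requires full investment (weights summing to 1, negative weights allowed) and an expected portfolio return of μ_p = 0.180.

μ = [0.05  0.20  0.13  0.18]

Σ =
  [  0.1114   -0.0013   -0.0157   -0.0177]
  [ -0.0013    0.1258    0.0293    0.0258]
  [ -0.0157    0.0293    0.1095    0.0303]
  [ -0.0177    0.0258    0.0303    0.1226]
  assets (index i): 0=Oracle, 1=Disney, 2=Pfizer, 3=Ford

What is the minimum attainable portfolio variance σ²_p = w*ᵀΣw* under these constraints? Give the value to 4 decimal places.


0.0624

p=Σ⁻¹μ = [0.7387  1.2084  0.6487  1.1602]
q=Σ⁻¹𝟙 = [11.1871  4.9018  7.5206  6.8815]
a=μᵀp=0.571792  b=𝟙ᵀp=3.756066  c=𝟙ᵀq=30.491054  D=ac−b²=3.326498
λ₁=(c·0.180−b)/D = (30.491054·0.180−3.756066)/3.326498 = 0.520765
λ₂=(a−b·0.180)/D = (0.571792−3.756066·0.180)/3.326498 = -0.031354
w* = 0.520765·p + -0.031354·q:
  w_0 = 0.520765·0.7387 + -0.031354·11.1871 = 0.0339  (Oracle)
  w_1 = 0.520765·1.2084 + -0.031354·4.9018 = 0.4756  (Disney)
  w_2 = 0.520765·0.6487 + -0.031354·7.5206 = 0.1020  (Pfizer)
  w_3 = 0.520765·1.1602 + -0.031354·6.8815 = 0.3884  (Ford)
Σw_i=1.0000  μᵀw=0.1800
σ²=wᵀΣw=λ₁·μ_p+λ₂ = 0.520765·0.180 + -0.031354 = 0.062383 ≈ 0.0624


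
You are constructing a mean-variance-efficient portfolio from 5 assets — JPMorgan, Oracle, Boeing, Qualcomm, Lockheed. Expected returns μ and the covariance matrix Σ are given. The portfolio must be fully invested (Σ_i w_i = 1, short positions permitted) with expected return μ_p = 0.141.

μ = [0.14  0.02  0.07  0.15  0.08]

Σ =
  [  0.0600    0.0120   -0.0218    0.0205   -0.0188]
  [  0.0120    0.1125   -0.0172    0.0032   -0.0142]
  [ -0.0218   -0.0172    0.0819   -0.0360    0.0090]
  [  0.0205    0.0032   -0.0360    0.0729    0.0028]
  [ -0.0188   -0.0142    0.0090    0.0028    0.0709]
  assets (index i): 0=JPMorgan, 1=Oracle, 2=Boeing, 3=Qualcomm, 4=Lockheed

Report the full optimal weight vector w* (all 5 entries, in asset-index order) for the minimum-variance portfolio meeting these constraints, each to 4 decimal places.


p=Σ⁻¹μ = [2.8377  0.3974  2.6125  2.4735  1.5311]
q=Σ⁻¹𝟙 = [23.3346  12.3954  27.5690  19.5150  18.5041]
a=μᵀp=1.081611  b=𝟙ᵀp=9.852174  c=𝟙ᵀq=101.318197  D=ac−b²=12.521502
λ₁=(c·0.141−b)/D = (101.318197·0.141−9.852174)/12.521502 = 0.354086
λ₂=(a−b·0.141)/D = (1.081611−9.852174·0.141)/12.521502 = -0.024561
w* = 0.354086·p + -0.024561·q:
  w_0 = 0.354086·2.8377 + -0.024561·23.3346 = 0.4317  (JPMorgan)
  w_1 = 0.354086·0.3974 + -0.024561·12.3954 = -0.1637  (Oracle)
  w_2 = 0.354086·2.6125 + -0.024561·27.5690 = 0.2479  (Boeing)
  w_3 = 0.354086·2.4735 + -0.024561·19.5150 = 0.3965  (Qualcomm)
  w_4 = 0.354086·1.5311 + -0.024561·18.5041 = 0.0876  (Lockheed)
Σw_i=1.0000  μᵀw=0.1410
σ²=wᵀΣw=λ₁·μ_p+λ₂ = 0.354086·0.141 + -0.024561 = 0.025365 ≈ 0.0254

0.4317  -0.1637  0.2479  0.3965  0.0876


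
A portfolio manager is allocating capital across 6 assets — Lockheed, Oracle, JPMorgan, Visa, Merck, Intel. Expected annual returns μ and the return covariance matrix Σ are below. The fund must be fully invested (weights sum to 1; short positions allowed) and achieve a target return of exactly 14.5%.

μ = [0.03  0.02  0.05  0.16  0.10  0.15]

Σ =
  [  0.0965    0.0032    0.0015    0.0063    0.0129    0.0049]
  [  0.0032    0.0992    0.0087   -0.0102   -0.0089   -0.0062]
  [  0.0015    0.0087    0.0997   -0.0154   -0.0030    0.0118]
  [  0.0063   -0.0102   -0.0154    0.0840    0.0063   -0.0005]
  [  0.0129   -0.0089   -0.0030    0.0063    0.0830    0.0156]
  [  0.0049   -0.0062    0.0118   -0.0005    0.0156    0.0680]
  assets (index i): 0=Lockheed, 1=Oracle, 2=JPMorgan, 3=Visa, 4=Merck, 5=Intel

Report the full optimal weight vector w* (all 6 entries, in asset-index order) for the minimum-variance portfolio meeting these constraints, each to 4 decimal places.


-0.0738  0.0450  0.0611  0.4163  0.1211  0.4303

g=Σ⁻¹μ = [-0.0525  0.5574  0.5533  2.0326  0.7617  2.0047]
h=Σ⁻¹𝟙 = [7.0581  11.9811  9.9635  14.0229  9.3674  11.5148]
a=μᵀg=0.739328  b=𝟙ᵀg=5.857167  c=𝟙ᵀh=63.907839  D=ac−b²=12.942452
λ₁=(c·0.145−b)/D = (63.907839·0.145−5.857167)/12.942452 = 0.263433
λ₂=(a−b·0.145)/D = (0.739328−5.857167·0.145)/12.942452 = -0.008496
w* = 0.263433·g + -0.008496·h:
  w_0 = 0.263433·-0.0525 + -0.008496·7.0581 = -0.0738  (Lockheed)
  w_1 = 0.263433·0.5574 + -0.008496·11.9811 = 0.0450  (Oracle)
  w_2 = 0.263433·0.5533 + -0.008496·9.9635 = 0.0611  (JPMorgan)
  w_3 = 0.263433·2.0326 + -0.008496·14.0229 = 0.4163  (Visa)
  w_4 = 0.263433·0.7617 + -0.008496·9.3674 = 0.1211  (Merck)
  w_5 = 0.263433·2.0047 + -0.008496·11.5148 = 0.4303  (Intel)
Σw_i=1.0000  μᵀw=0.1450
σ²=wᵀΣw=λ₁·μ_p+λ₂ = 0.263433·0.145 + -0.008496 = 0.029702 ≈ 0.0297


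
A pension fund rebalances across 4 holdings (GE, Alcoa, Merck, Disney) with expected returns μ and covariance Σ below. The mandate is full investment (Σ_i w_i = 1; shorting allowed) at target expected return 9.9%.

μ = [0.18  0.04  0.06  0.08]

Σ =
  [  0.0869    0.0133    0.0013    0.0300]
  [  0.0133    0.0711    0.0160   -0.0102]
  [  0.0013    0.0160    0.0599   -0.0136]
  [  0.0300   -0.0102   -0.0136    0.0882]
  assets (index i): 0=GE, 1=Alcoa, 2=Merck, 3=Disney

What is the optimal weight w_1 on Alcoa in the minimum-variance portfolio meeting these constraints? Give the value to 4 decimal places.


0.1372

p=Σ⁻¹μ = [1.9043  0.0314  1.0484  0.4246]
q=Σ⁻¹𝟙 = [4.8336  11.3641  16.6358  13.5732]
a=μᵀp=0.440895  b=𝟙ᵀp=3.408607  c=𝟙ᵀq=46.406652  D=ac−b²=8.841854
λ₁=(c·0.099−b)/D = (46.406652·0.099−3.408607)/8.841854 = 0.134095
λ₂=(a−b·0.099)/D = (0.440895−3.408607·0.099)/8.841854 = 0.011699
w* = 0.134095·p + 0.011699·q:
  w_0 = 0.134095·1.9043 + 0.011699·4.8336 = 0.3119  (GE)
  w_1 = 0.134095·0.0314 + 0.011699·11.3641 = 0.1372  (Alcoa)
  w_2 = 0.134095·1.0484 + 0.011699·16.6358 = 0.3352  (Merck)
  w_3 = 0.134095·0.4246 + 0.011699·13.5732 = 0.2157  (Disney)
Σw_i=1.0000  μᵀw=0.0990
σ²=wᵀΣw=λ₁·μ_p+λ₂ = 0.134095·0.099 + 0.011699 = 0.024975 ≈ 0.0250


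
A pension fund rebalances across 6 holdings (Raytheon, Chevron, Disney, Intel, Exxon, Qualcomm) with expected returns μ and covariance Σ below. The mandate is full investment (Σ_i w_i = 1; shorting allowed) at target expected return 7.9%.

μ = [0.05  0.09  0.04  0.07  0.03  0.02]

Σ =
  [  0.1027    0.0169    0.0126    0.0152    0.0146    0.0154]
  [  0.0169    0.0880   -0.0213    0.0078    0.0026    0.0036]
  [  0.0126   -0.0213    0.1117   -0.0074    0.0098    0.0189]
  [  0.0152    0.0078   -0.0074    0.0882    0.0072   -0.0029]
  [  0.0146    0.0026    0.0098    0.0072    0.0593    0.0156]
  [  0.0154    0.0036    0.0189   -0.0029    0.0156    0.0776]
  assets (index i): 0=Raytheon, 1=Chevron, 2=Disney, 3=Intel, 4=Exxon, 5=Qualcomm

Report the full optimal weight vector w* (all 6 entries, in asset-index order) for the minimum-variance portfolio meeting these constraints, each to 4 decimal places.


u=Σ⁻¹μ = [0.0959  1.0715  0.5725  0.7111  0.2474  0.0264]
v=Σ⁻¹𝟙 = [2.4852  11.6011  9.2731  10.0233  10.9493  7.7701]
a=μᵀu=0.181855  b=𝟙ᵀu=2.724793  c=𝟙ᵀv=52.102097  D=ac−b²=2.050522
λ₁=(c·0.079−b)/D = (52.102097·0.079−2.724793)/2.050522 = 0.678497
λ₂=(a−b·0.079)/D = (0.181855−2.724793·0.079)/2.050522 = -0.016290
w* = 0.678497·u + -0.016290·v:
  w_0 = 0.678497·0.0959 + -0.016290·2.4852 = 0.0246  (Raytheon)
  w_1 = 0.678497·1.0715 + -0.016290·11.6011 = 0.5380  (Chevron)
  w_2 = 0.678497·0.5725 + -0.016290·9.2731 = 0.2374  (Disney)
  w_3 = 0.678497·0.7111 + -0.016290·10.0233 = 0.3192  (Intel)
  w_4 = 0.678497·0.2474 + -0.016290·10.9493 = -0.0105  (Exxon)
  w_5 = 0.678497·0.0264 + -0.016290·7.7701 = -0.1087  (Qualcomm)
Σw_i=1.0000  μᵀw=0.0790
σ²=wᵀΣw=λ₁·μ_p+λ₂ = 0.678497·0.079 + -0.016290 = 0.037311 ≈ 0.0373

0.0246  0.5380  0.2374  0.3192  -0.0105  -0.1087


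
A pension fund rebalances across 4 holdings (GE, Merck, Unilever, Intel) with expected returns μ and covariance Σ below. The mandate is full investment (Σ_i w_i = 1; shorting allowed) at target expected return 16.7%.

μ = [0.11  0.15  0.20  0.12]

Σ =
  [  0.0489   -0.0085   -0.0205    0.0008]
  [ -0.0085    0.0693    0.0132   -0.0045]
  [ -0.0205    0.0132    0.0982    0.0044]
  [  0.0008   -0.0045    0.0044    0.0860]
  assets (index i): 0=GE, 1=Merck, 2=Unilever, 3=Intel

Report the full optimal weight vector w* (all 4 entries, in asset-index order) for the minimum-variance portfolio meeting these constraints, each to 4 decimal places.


p=Σ⁻¹μ = [3.6365  2.2347  2.4348  1.3539]
q=Σ⁻¹𝟙 = [28.7229  16.1302  13.4953  11.5143]
a=μᵀp=1.384634  b=𝟙ᵀp=9.659814  c=𝟙ᵀq=69.862619  D=ac−b²=3.422143
λ₁=(c·0.167−b)/D = (69.862619·0.167−9.659814)/3.422143 = 0.586546
λ₂=(a−b·0.167)/D = (1.384634−9.659814·0.167)/3.422143 = -0.066787
w* = 0.586546·p + -0.066787·q:
  w_0 = 0.586546·3.6365 + -0.066787·28.7229 = 0.2146  (GE)
  w_1 = 0.586546·2.2347 + -0.066787·16.1302 = 0.2335  (Merck)
  w_2 = 0.586546·2.4348 + -0.066787·13.4953 = 0.5268  (Unilever)
  w_3 = 0.586546·1.3539 + -0.066787·11.5143 = 0.0251  (Intel)
Σw_i=1.0000  μᵀw=0.1670
σ²=wᵀΣw=λ₁·μ_p+λ₂ = 0.586546·0.167 + -0.066787 = 0.031166 ≈ 0.0312

0.2146  0.2335  0.5268  0.0251


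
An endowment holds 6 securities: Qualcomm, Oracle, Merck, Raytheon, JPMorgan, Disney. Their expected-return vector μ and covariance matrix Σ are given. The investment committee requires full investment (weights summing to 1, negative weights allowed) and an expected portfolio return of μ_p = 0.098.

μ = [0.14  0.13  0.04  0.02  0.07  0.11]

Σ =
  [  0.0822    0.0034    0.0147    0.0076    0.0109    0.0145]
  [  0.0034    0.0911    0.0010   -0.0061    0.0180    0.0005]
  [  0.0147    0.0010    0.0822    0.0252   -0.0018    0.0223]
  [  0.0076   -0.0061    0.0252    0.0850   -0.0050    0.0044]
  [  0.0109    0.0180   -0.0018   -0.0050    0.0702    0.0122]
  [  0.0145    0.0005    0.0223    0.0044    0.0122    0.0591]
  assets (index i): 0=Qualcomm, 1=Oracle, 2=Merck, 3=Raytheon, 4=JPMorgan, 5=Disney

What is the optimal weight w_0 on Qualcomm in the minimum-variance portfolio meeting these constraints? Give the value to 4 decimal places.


p=Σ⁻¹μ = [1.3759  1.3498  -0.2611  0.2162  0.1753  1.5585]
q=Σ⁻¹𝟙 = [6.7654  9.3620  5.0337  10.3758  9.8411  10.4781]
a=μᵀp=0.545683  b=𝟙ᵀp=4.414548  c=𝟙ᵀq=51.856116  D=ac−b²=8.808745
λ₁=(c·0.098−b)/D = (51.856116·0.098−4.414548)/8.808745 = 0.075760
λ₂=(a−b·0.098)/D = (0.545683−4.414548·0.098)/8.808745 = 0.012835
w* = 0.075760·p + 0.012835·q:
  w_0 = 0.075760·1.3759 + 0.012835·6.7654 = 0.1911  (Qualcomm)
  w_1 = 0.075760·1.3498 + 0.012835·9.3620 = 0.2224  (Oracle)
  w_2 = 0.075760·-0.2611 + 0.012835·5.0337 = 0.0448  (Merck)
  w_3 = 0.075760·0.2162 + 0.012835·10.3758 = 0.1495  (Raytheon)
  w_4 = 0.075760·0.1753 + 0.012835·9.8411 = 0.1396  (JPMorgan)
  w_5 = 0.075760·1.5585 + 0.012835·10.4781 = 0.2526  (Disney)
Σw_i=1.0000  μᵀw=0.0980
σ²=wᵀΣw=λ₁·μ_p+λ₂ = 0.075760·0.098 + 0.012835 = 0.020259 ≈ 0.0203

0.1911


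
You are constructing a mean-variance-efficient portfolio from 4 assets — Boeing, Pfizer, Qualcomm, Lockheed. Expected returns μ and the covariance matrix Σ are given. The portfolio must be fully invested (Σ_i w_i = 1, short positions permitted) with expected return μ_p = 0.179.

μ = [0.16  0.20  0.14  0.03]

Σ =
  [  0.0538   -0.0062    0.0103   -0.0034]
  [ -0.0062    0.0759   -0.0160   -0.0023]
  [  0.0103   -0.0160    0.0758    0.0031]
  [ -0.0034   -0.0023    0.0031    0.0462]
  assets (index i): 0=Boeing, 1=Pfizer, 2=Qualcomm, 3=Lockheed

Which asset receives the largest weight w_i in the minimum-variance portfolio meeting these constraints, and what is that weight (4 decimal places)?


Pfizer (0.4346)

p=Σ⁻¹μ = [3.0133  3.3529  2.1086  0.8965]
q=Σ⁻¹𝟙 = [19.5816  18.3104  13.4523  23.0950]
a=μᵀp=1.474801  b=𝟙ᵀp=9.371304  c=𝟙ᵀq=74.439275  D=ac−b²=21.961758
λ₁=(c·0.179−b)/D = (74.439275·0.179−9.371304)/21.961758 = 0.180010
λ₂=(a−b·0.179)/D = (1.474801−9.371304·0.179)/21.961758 = -0.009228
w* = 0.180010·p + -0.009228·q:
  w_0 = 0.180010·3.0133 + -0.009228·19.5816 = 0.3617  (Boeing)
  w_1 = 0.180010·3.3529 + -0.009228·18.3104 = 0.4346  (Pfizer)
  w_2 = 0.180010·2.1086 + -0.009228·13.4523 = 0.2554  (Qualcomm)
  w_3 = 0.180010·0.8965 + -0.009228·23.0950 = -0.0517  (Lockheed)
Σw_i=1.0000  μᵀw=0.1790
σ²=wᵀΣw=λ₁·μ_p+λ₂ = 0.180010·0.179 + -0.009228 = 0.022994 ≈ 0.0230


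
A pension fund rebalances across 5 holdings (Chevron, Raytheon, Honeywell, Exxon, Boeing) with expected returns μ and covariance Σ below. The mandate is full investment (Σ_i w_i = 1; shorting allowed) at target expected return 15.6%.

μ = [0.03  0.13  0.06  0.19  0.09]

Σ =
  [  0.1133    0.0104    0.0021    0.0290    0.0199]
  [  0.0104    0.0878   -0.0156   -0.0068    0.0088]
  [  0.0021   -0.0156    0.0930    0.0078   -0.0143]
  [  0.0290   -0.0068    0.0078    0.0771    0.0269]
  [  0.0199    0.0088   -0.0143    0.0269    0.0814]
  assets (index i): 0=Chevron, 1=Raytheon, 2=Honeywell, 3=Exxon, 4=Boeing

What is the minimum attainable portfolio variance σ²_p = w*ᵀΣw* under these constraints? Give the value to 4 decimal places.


p=Σ⁻¹μ = [-0.6664  1.8779  0.7984  2.6892  0.3171]
q=Σ⁻¹𝟙 = [3.6226  13.0312  13.6899  7.9656  9.7633]
a=μᵀp=0.811534  b=𝟙ᵀp=5.016274  c=𝟙ᵀq=48.072471  D=ac−b²=13.849441
λ₁=(c·0.156−b)/D = (48.072471·0.156−5.016274)/13.849441 = 0.179287
λ₂=(a−b·0.156)/D = (0.811534−5.016274·0.156)/13.849441 = 0.002094
w* = 0.179287·p + 0.002094·q:
  w_0 = 0.179287·-0.6664 + 0.002094·3.6226 = -0.1119  (Chevron)
  w_1 = 0.179287·1.8779 + 0.002094·13.0312 = 0.3640  (Raytheon)
  w_2 = 0.179287·0.7984 + 0.002094·13.6899 = 0.1718  (Honeywell)
  w_3 = 0.179287·2.6892 + 0.002094·7.9656 = 0.4988  (Exxon)
  w_4 = 0.179287·0.3171 + 0.002094·9.7633 = 0.0773  (Boeing)
Σw_i=1.0000  μᵀw=0.1560
σ²=wᵀΣw=λ₁·μ_p+λ₂ = 0.179287·0.156 + 0.002094 = 0.030062 ≈ 0.0301

0.0301


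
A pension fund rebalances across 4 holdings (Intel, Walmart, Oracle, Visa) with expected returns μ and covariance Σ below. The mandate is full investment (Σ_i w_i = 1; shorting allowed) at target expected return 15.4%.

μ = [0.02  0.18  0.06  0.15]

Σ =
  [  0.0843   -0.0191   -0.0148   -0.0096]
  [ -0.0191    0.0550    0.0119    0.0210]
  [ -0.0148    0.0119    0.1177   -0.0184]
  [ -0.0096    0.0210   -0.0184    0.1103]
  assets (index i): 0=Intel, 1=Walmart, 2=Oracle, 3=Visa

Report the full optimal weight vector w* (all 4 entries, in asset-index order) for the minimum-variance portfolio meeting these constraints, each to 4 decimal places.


p=Σ⁻¹μ = [1.1551  3.2172  0.4747  0.9271]
q=Σ⁻¹𝟙 = [19.0254  19.2002  10.3211  8.7883]
a=μᵀp=0.769741  b=𝟙ᵀp=5.774055  c=𝟙ᵀq=57.335060  D=ac−b²=10.793414
λ₁=(c·0.154−b)/D = (57.335060·0.154−5.774055)/10.793414 = 0.283093
λ₂=(a−b·0.154)/D = (0.769741−5.774055·0.154)/10.793414 = -0.011068
w* = 0.283093·p + -0.011068·q:
  w_0 = 0.283093·1.1551 + -0.011068·19.0254 = 0.1164  (Intel)
  w_1 = 0.283093·3.2172 + -0.011068·19.2002 = 0.6982  (Walmart)
  w_2 = 0.283093·0.4747 + -0.011068·10.3211 = 0.0201  (Oracle)
  w_3 = 0.283093·0.9271 + -0.011068·8.7883 = 0.1652  (Visa)
Σw_i=1.0000  μᵀw=0.1540
σ²=wᵀΣw=λ₁·μ_p+λ₂ = 0.283093·0.154 + -0.011068 = 0.032528 ≈ 0.0325

0.1164  0.6982  0.0201  0.1652


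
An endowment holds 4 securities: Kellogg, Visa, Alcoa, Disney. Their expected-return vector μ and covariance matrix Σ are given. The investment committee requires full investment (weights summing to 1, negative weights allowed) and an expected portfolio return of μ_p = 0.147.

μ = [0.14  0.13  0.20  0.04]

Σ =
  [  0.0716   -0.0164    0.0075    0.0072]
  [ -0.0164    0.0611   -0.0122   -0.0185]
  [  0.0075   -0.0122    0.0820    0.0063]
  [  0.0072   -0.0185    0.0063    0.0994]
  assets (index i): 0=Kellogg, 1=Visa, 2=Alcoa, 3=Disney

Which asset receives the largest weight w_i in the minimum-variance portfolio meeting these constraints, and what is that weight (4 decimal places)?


g=Σ⁻¹μ = [2.4099  3.5275  2.6886  0.7140]
h=Σ⁻¹𝟙 = [17.5781  27.7867  13.7158  13.0894]
a=μᵀg=1.362233  b=𝟙ᵀg=9.339941  c=𝟙ᵀh=72.169951  D=ac−b²=11.077794
λ₁=(c·0.147−b)/D = (72.169951·0.147−9.339941)/11.077794 = 0.114557
λ₂=(a−b·0.147)/D = (1.362233−9.339941·0.147)/11.077794 = -0.000969
w* = 0.114557·g + -0.000969·h:
  w_0 = 0.114557·2.4099 + -0.000969·17.5781 = 0.2590  (Kellogg)
  w_1 = 0.114557·3.5275 + -0.000969·27.7867 = 0.3772  (Visa)
  w_2 = 0.114557·2.6886 + -0.000969·13.7158 = 0.2947  (Alcoa)
  w_3 = 0.114557·0.7140 + -0.000969·13.0894 = 0.0691  (Disney)
Σw_i=1.0000  μᵀw=0.1470
σ²=wᵀΣw=λ₁·μ_p+λ₂ = 0.114557·0.147 + -0.000969 = 0.015871 ≈ 0.0159

Visa (0.3772)


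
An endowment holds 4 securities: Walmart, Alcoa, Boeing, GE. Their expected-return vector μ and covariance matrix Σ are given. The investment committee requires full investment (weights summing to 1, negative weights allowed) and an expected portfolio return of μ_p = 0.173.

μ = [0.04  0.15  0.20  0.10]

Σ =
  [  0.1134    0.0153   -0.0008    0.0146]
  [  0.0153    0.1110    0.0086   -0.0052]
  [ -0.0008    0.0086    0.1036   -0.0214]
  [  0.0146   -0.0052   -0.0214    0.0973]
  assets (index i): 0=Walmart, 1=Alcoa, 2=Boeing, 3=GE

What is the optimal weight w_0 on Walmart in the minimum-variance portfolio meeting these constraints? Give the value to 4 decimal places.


g=Σ⁻¹μ = [-0.0039  1.2588  2.1500  1.5685]
h=Σ⁻¹𝟙 = [6.2601  7.8244  11.5933  12.3061]
a=μᵀg=0.775503  b=𝟙ᵀg=4.973346  c=𝟙ᵀh=37.983956  D=ac−b²=4.722498
λ₁=(c·0.173−b)/D = (37.983956·0.173−4.973346)/4.722498 = 0.338354
λ₂=(a−b·0.173)/D = (0.775503−4.973346·0.173)/4.722498 = -0.017975
w* = 0.338354·g + -0.017975·h:
  w_0 = 0.338354·-0.0039 + -0.017975·6.2601 = -0.1138  (Walmart)
  w_1 = 0.338354·1.2588 + -0.017975·7.8244 = 0.2853  (Alcoa)
  w_2 = 0.338354·2.1500 + -0.017975·11.5933 = 0.5191  (Boeing)
  w_3 = 0.338354·1.5685 + -0.017975·12.3061 = 0.3095  (GE)
Σw_i=1.0000  μᵀw=0.1730
σ²=wᵀΣw=λ₁·μ_p+λ₂ = 0.338354·0.173 + -0.017975 = 0.040561 ≈ 0.0406

-0.1138


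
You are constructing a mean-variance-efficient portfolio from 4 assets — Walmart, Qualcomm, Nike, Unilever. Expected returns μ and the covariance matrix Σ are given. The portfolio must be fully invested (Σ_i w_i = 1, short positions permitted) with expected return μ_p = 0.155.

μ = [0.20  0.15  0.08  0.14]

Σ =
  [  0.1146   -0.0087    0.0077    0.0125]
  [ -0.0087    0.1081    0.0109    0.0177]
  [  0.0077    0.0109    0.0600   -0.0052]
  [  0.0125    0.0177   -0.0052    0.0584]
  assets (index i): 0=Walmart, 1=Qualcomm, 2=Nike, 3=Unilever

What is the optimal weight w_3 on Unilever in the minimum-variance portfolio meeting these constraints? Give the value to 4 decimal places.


0.3159

u=Σ⁻¹μ = [1.5564  1.1037  1.0914  1.8268]
v=Σ⁻¹𝟙 = [6.3727  5.5938  16.1763  15.5042]
a=μᵀu=0.819899  b=𝟙ᵀu=5.578307  c=𝟙ᵀv=43.647068  D=ac−b²=4.668686
λ₁=(c·0.155−b)/D = (43.647068·0.155−5.578307)/4.668686 = 0.254245
λ₂=(a−b·0.155)/D = (0.819899−5.578307·0.155)/4.668686 = -0.009583
w* = 0.254245·u + -0.009583·v:
  w_0 = 0.254245·1.5564 + -0.009583·6.3727 = 0.3346  (Walmart)
  w_1 = 0.254245·1.1037 + -0.009583·5.5938 = 0.2270  (Qualcomm)
  w_2 = 0.254245·1.0914 + -0.009583·16.1763 = 0.1225  (Nike)
  w_3 = 0.254245·1.8268 + -0.009583·15.5042 = 0.3159  (Unilever)
Σw_i=1.0000  μᵀw=0.1550
σ²=wᵀΣw=λ₁·μ_p+λ₂ = 0.254245·0.155 + -0.009583 = 0.029825 ≈ 0.0298
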